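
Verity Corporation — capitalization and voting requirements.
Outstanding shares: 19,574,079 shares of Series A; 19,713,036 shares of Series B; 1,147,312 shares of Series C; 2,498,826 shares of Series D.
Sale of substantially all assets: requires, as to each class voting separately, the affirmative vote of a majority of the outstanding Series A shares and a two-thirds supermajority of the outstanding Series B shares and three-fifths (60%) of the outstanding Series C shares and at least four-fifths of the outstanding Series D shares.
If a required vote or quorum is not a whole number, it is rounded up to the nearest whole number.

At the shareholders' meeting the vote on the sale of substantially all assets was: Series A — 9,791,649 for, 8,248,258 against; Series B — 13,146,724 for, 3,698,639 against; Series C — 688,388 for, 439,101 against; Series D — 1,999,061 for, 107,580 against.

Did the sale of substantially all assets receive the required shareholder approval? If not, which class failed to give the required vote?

Series A: a majority of 19574079 is 9787040; 9,787,040 required, 9,791,649 in favor — approved.
Series B: 2/3 of 19713036 = 13142024; 13,142,024 required, 13,146,724 in favor — approved.
Series C: 3/5 of 1147312 = 688387.20, rounded up to 688388; 688,388 required, 688,388 in favor — approved.
Series D: 4/5 of 2498826 = 1999060.80, rounded up to 1999061; 1,999,061 required, 1,999,061 in favor — approved.

Approved — every class gave the required vote.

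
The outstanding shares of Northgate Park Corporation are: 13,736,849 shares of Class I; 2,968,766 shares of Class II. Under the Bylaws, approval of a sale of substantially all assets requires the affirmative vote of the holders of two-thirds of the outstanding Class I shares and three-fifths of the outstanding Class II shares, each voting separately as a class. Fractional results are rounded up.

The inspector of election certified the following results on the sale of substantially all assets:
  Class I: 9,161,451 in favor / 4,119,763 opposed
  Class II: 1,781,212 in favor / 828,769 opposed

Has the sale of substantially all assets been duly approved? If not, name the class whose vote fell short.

Not approved — the Class II shares did not give the required vote.

Class I: 2/3 of 13736849 = 9157899.33, rounded up to 9157900; 9,157,900 required, 9,161,451 in favor — approved.
Class II: 3/5 of 2968766 = 1781259.60, rounded up to 1781260; 1,781,260 required, 1,781,212 in favor — not approved.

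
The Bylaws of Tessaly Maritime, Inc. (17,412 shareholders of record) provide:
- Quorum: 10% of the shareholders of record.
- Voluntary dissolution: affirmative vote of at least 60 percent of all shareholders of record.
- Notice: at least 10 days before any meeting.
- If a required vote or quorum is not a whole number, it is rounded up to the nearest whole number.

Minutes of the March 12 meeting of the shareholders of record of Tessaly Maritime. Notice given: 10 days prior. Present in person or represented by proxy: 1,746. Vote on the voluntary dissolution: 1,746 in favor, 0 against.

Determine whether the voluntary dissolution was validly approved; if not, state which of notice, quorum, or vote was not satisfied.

Notice: 10 days given; 10 required. Satisfied.
Quorum: 10% of 17,412 = 1,741.20, rounded up to 1,742; 1,746 present. Satisfied.
Vote: requires three-fifths of all shareholders of record (17,412); 3/5 of 17412 = 10447.20, rounded up to 10448, so 10,448 needed; 1,746 in favor. Not satisfied.

Invalid — vote requirement not satisfied.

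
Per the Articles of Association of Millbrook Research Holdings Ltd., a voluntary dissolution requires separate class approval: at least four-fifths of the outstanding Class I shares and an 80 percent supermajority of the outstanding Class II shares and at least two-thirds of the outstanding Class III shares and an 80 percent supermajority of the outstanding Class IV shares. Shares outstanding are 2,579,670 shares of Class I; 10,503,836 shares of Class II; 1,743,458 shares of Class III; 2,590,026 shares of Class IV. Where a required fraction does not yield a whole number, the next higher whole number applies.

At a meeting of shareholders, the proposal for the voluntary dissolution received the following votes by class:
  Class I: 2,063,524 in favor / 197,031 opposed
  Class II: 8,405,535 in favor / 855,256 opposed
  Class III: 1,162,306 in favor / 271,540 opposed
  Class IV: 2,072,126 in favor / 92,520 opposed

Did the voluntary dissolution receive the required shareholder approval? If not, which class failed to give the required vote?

Class I: 4/5 of 2579670 = 2063736; 2,063,736 required, 2,063,524 in favor — not approved.
Class II: 4/5 of 10503836 = 8403068.80, rounded up to 8403069; 8,403,069 required, 8,405,535 in favor — approved.
Class III: 2/3 of 1743458 = 1162305.33, rounded up to 1162306; 1,162,306 required, 1,162,306 in favor — approved.
Class IV: 4/5 of 2590026 = 2072020.80, rounded up to 2072021; 2,072,021 required, 2,072,126 in favor — approved.

Not approved — the Class I shares did not give the required vote.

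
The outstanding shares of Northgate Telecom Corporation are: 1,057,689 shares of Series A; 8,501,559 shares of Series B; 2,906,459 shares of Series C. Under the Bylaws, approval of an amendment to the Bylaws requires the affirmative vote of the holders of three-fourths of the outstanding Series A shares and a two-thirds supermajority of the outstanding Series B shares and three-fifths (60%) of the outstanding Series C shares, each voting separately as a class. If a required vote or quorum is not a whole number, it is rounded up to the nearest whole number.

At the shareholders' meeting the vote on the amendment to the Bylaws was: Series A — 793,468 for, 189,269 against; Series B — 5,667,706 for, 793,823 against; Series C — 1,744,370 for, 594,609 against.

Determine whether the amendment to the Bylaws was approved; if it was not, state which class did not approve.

Approved — every class gave the required vote.

Series A: 3/4 of 1057689 = 793266.75, rounded up to 793267; 793,267 required, 793,468 in favor — approved.
Series B: 2/3 of 8501559 = 5667706; 5,667,706 required, 5,667,706 in favor — approved.
Series C: 3/5 of 2906459 = 1743875.40, rounded up to 1743876; 1,743,876 required, 1,744,370 in favor — approved.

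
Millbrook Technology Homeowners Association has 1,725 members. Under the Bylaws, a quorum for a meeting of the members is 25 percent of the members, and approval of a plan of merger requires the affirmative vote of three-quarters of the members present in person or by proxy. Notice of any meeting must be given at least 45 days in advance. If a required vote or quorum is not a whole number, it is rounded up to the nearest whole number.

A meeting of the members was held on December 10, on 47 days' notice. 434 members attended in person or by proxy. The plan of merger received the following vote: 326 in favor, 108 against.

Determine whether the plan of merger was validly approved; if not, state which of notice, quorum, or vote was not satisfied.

Valid — all requirements satisfied.

Notice: 47 days given; 45 required. Satisfied.
Quorum: 25% of 1,725 = 431.25, rounded up to 432; 434 present. Satisfied.
Vote: requires three-fourths of those present (434); 3/4 of 434 = 325.50, rounded up to 326, so 326 needed; 326 in favor. Satisfied.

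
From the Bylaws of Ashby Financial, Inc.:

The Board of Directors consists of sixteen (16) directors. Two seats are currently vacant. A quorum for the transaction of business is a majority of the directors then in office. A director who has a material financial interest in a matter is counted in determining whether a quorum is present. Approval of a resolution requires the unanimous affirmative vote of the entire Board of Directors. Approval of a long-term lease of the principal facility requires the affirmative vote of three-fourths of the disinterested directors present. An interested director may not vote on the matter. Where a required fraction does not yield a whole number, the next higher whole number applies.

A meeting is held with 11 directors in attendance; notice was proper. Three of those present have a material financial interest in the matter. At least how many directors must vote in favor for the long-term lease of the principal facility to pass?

The long-term lease of the principal facility requires three-fourths of the disinterested directors present (11 − 3 = 8).
3/4 of 8 = 6.

6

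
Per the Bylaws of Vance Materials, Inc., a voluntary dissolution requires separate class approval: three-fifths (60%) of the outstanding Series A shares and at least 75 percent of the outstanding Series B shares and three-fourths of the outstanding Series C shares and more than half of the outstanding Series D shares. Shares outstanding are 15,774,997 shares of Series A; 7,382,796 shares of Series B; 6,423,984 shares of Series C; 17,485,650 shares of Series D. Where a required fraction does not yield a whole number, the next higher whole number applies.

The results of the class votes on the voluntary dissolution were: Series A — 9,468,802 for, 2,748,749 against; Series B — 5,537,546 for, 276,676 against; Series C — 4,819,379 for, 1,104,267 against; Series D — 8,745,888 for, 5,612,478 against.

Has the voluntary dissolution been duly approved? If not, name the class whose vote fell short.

Series A: 3/5 of 15774997 = 9464998.20, rounded up to 9464999; 9,464,999 required, 9,468,802 in favor — approved.
Series B: 3/4 of 7382796 = 5537097; 5,537,097 required, 5,537,546 in favor — approved.
Series C: 3/4 of 6423984 = 4817988; 4,817,988 required, 4,819,379 in favor — approved.
Series D: a majority of 17485650 is 8742826; 8,742,826 required, 8,745,888 in favor — approved.

Approved — every class gave the required vote.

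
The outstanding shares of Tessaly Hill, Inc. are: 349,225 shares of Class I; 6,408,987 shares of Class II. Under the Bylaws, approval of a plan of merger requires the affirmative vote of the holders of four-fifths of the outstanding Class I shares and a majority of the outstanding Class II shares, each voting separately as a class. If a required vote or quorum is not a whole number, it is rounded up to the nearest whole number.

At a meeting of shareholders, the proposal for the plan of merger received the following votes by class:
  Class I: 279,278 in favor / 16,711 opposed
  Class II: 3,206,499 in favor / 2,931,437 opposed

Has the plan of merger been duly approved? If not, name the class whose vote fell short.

Not approved — the Class I shares did not give the required vote.

Class I: 4/5 of 349225 = 279380; 279,380 required, 279,278 in favor — not approved.
Class II: a majority of 6408987 is 3204494; 3,204,494 required, 3,206,499 in favor — approved.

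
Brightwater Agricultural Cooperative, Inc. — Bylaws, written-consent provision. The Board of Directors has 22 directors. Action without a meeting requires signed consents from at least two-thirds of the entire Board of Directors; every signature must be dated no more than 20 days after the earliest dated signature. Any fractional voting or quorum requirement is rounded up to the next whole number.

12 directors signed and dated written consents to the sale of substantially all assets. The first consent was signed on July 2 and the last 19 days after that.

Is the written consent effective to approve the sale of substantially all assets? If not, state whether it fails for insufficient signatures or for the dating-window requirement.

Signatures required: at least two-thirds of 22 — 2/3 of 22 = 14.67, rounded up to 15, so 15 needed; 12 signed. Insufficient.
Dating window: the latest signature is 19 days after the earliest; the limit is 20 days. Within the window.

Not effective — insufficient signatures.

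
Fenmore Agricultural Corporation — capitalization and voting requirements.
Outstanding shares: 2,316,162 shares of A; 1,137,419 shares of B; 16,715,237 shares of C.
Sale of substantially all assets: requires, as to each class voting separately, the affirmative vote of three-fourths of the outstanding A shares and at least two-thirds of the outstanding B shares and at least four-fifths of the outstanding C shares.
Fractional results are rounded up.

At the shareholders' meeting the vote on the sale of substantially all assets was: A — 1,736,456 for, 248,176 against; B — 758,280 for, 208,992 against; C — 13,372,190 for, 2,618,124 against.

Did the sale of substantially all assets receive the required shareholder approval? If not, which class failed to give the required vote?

A: 3/4 of 2316162 = 1737121.50, rounded up to 1737122; 1,737,122 required, 1,736,456 in favor — not approved.
B: 2/3 of 1137419 = 758279.33, rounded up to 758280; 758,280 required, 758,280 in favor — approved.
C: 4/5 of 16715237 = 13372189.60, rounded up to 13372190; 13,372,190 required, 13,372,190 in favor — approved.

Not approved — the A shares did not give the required vote.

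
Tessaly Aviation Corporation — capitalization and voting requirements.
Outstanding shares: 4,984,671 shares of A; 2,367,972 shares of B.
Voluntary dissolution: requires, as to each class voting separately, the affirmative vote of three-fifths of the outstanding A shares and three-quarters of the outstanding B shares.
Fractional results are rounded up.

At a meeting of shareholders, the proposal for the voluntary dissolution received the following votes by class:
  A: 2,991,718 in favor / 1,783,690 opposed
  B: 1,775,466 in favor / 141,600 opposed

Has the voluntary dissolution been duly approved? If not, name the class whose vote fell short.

A: 3/5 of 4984671 = 2990802.60, rounded up to 2990803; 2,990,803 required, 2,991,718 in favor — approved.
B: 3/4 of 2367972 = 1775979; 1,775,979 required, 1,775,466 in favor — not approved.

Not approved — the B shares did not give the required vote.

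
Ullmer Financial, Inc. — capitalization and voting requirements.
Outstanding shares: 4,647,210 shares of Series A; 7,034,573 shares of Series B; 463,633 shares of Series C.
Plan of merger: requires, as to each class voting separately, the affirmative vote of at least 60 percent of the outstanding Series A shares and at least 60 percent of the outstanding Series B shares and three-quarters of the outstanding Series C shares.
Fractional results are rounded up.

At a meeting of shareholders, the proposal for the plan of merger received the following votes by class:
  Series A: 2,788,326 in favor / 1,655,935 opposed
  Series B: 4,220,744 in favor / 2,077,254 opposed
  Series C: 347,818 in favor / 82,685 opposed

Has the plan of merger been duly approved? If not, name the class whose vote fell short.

Series A: 3/5 of 4647210 = 2788326; 2,788,326 required, 2,788,326 in favor — approved.
Series B: 3/5 of 7034573 = 4220743.80, rounded up to 4220744; 4,220,744 required, 4,220,744 in favor — approved.
Series C: 3/4 of 463633 = 347724.75, rounded up to 347725; 347,725 required, 347,818 in favor — approved.

Approved — every class gave the required vote.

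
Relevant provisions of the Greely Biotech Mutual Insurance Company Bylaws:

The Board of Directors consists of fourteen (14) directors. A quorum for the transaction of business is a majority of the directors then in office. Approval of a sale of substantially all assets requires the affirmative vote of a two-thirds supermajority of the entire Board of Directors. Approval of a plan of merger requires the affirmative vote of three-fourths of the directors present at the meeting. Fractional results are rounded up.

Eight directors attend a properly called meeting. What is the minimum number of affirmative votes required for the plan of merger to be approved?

The plan of merger requires three-fourths of the directors present (8).
3/4 of 8 = 6.

6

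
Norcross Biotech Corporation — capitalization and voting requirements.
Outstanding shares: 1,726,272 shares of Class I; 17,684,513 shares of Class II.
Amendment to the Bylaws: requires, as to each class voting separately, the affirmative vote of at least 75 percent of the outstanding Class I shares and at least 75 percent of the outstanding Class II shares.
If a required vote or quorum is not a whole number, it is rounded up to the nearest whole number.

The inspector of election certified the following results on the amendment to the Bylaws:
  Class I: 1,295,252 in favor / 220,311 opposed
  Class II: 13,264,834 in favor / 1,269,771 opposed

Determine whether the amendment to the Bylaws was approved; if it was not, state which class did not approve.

Approved — every class gave the required vote.

Class I: 3/4 of 1726272 = 1294704; 1,294,704 required, 1,295,252 in favor — approved.
Class II: 3/4 of 17684513 = 13263384.75, rounded up to 13263385; 13,263,385 required, 13,264,834 in favor — approved.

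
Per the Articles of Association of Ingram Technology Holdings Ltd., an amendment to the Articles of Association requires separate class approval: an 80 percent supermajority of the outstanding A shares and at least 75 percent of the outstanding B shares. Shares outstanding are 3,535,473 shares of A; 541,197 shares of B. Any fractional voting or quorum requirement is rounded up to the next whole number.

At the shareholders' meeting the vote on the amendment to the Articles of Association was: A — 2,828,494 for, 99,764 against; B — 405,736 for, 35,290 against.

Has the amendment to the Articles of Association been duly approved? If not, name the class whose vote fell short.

A: 4/5 of 3535473 = 2828378.40, rounded up to 2828379; 2,828,379 required, 2,828,494 in favor — approved.
B: 3/4 of 541197 = 405897.75, rounded up to 405898; 405,898 required, 405,736 in favor — not approved.

Not approved — the B shares did not give the required vote.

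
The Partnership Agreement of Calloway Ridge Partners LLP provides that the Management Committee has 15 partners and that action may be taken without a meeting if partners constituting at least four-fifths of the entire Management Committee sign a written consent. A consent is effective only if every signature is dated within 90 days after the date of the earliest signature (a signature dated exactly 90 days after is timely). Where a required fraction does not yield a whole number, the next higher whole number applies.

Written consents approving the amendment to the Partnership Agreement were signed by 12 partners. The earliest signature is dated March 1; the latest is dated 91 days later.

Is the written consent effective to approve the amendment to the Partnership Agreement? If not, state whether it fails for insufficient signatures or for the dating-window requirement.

Signatures required: at least four-fifths of 15 — 4/5 of 15 = 12, so 12 needed; 12 signed. Sufficient.
Dating window: the latest signature is 91 days after the earliest; the limit is 90 days. Outside the window.

Not effective — dating-window requirement not satisfied.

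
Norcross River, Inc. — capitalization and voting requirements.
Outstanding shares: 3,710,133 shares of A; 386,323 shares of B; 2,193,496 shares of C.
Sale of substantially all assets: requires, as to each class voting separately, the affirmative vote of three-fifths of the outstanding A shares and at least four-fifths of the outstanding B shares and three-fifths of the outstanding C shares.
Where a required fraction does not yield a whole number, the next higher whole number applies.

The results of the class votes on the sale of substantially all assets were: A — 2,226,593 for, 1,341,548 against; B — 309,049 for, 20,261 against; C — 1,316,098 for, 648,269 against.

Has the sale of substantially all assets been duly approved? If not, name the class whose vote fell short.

A: 3/5 of 3710133 = 2226079.80, rounded up to 2226080; 2,226,080 required, 2,226,593 in favor — approved.
B: 4/5 of 386323 = 309058.40, rounded up to 309059; 309,059 required, 309,049 in favor — not approved.
C: 3/5 of 2193496 = 1316097.60, rounded up to 1316098; 1,316,098 required, 1,316,098 in favor — approved.

Not approved — the B shares did not give the required vote.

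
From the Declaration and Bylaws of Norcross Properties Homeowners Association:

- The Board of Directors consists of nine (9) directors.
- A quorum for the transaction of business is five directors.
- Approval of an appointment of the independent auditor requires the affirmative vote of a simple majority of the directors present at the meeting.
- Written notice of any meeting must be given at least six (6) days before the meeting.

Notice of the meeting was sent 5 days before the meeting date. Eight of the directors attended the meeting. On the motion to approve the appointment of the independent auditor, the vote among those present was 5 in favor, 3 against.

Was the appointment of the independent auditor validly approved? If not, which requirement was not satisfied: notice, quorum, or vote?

Notice: 5 days given; 6 required (5 < 6). Not satisfied.
Quorum: 8 present; quorum is 5. Satisfied.
Vote: the appointment of the independent auditor requires a majority of the directors present (8). A majority of 8 is 5, so 5 affirmative votes are needed; 5 voted in favor. Satisfied.

Invalid — notice requirement not satisfied.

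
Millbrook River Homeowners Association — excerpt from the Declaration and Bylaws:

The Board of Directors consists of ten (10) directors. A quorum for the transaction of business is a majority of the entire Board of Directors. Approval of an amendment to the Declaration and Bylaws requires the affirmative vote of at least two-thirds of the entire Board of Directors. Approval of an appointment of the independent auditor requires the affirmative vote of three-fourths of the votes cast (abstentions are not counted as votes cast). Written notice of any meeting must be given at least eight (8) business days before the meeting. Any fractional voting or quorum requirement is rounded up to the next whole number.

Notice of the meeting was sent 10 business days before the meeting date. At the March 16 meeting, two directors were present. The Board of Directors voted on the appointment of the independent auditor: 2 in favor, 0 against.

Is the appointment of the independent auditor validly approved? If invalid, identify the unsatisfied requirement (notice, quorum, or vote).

Notice: 10 business days given; 8 required (10 ≥ 8). Satisfied.
Quorum: 2 present; quorum is 6. Not satisfied.
Vote: the appointment of the independent auditor requires three-fourths of the votes cast (2). 3/4 of 2 = 1.50, rounded up to 2, so 2 affirmative votes are needed; 2 voted in favor. Satisfied. (Moot — without a quorum no business can be validly transacted.)

Invalid — quorum requirement not satisfied.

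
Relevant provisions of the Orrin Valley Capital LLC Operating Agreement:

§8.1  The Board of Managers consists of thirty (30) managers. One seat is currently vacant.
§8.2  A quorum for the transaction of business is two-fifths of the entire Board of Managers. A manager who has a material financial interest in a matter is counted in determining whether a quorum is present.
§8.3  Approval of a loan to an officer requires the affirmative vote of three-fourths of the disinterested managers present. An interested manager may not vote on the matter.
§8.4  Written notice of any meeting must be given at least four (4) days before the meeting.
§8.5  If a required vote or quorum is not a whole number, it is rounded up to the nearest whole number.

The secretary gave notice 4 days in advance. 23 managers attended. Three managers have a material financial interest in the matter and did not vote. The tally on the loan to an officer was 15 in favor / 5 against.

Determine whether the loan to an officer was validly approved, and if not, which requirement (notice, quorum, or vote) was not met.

Notice: 4 days given; 4 required (4 ≥ 4). Satisfied.
Quorum: 23 present (interested managers count toward quorum); quorum is 12. Satisfied.
Vote: the loan to an officer requires three-fourths of the disinterested managers present (23 − 3 = 20). 3/4 of 20 = 15, so 15 affirmative votes are needed; 15 voted in favor. Satisfied.

Valid — all requirements satisfied.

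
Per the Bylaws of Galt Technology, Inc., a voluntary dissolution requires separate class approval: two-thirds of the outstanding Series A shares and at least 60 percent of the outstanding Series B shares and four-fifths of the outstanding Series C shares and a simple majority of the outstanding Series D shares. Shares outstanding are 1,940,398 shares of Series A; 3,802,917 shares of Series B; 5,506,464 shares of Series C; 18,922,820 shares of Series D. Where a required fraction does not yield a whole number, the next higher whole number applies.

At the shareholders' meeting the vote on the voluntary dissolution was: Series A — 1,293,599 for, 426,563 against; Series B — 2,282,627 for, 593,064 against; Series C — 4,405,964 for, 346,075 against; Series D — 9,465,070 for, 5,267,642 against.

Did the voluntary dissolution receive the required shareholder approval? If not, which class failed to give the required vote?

Series A: 2/3 of 1940398 = 1293598.67, rounded up to 1293599; 1,293,599 required, 1,293,599 in favor — approved.
Series B: 3/5 of 3802917 = 2281750.20, rounded up to 2281751; 2,281,751 required, 2,282,627 in favor — approved.
Series C: 4/5 of 5506464 = 4405171.20, rounded up to 4405172; 4,405,172 required, 4,405,964 in favor — approved.
Series D: a majority of 18922820 is 9461411; 9,461,411 required, 9,465,070 in favor — approved.

Approved — every class gave the required vote.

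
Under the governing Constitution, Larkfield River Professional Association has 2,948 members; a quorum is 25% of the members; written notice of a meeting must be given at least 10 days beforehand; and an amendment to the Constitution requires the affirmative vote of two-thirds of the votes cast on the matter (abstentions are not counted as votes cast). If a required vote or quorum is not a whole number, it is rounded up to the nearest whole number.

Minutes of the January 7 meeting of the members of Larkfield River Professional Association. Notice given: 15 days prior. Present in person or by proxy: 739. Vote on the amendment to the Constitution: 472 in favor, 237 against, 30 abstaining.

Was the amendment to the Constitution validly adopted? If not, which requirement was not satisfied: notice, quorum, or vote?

Invalid — vote requirement not satisfied.

Notice: 15 days given; 10 required. Satisfied.
Quorum: 25% of 2,948 = 737; 739 present. Satisfied.
Vote: requires two-thirds of the votes cast (739 − 30 abstaining = 709); 2/3 of 709 = 472.67, rounded up to 473, so 473 needed; 472 in favor. Not satisfied.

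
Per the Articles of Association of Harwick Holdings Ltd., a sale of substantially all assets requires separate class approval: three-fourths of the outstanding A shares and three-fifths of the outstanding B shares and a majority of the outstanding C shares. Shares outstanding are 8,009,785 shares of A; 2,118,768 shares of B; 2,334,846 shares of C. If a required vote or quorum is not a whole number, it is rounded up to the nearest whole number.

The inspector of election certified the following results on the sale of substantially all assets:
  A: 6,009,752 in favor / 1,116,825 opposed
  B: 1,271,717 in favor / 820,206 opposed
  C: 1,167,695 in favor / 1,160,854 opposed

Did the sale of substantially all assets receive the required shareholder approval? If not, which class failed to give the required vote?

Approved — every class gave the required vote.

A: 3/4 of 8009785 = 6007338.75, rounded up to 6007339; 6,007,339 required, 6,009,752 in favor — approved.
B: 3/5 of 2118768 = 1271260.80, rounded up to 1271261; 1,271,261 required, 1,271,717 in favor — approved.
C: a majority of 2334846 is 1167424; 1,167,424 required, 1,167,695 in favor — approved.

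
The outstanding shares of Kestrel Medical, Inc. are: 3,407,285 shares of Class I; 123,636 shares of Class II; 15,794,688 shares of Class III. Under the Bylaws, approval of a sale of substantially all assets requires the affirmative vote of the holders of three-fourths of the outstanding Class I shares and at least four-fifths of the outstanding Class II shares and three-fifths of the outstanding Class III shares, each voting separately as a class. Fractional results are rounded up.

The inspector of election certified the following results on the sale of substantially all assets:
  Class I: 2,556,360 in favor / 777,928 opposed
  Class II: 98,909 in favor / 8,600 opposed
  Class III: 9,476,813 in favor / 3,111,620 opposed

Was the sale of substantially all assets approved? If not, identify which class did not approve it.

Approved — every class gave the required vote.

Class I: 3/4 of 3407285 = 2555463.75, rounded up to 2555464; 2,555,464 required, 2,556,360 in favor — approved.
Class II: 4/5 of 123636 = 98908.80, rounded up to 98909; 98,909 required, 98,909 in favor — approved.
Class III: 3/5 of 15794688 = 9476812.80, rounded up to 9476813; 9,476,813 required, 9,476,813 in favor — approved.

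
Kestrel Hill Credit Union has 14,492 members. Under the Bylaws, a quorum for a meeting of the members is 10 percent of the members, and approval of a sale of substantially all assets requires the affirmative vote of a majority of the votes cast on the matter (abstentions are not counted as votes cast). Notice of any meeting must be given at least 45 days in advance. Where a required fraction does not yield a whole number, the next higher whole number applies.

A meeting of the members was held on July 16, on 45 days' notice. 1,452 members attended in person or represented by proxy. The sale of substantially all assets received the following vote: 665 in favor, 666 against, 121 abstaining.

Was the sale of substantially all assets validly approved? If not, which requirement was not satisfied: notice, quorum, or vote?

Notice: 45 days given; 45 required. Satisfied.
Quorum: 10% of 14,492 = 1,449.20, rounded up to 1,450; 1,452 present. Satisfied.
Vote: requires a majority of the votes cast (1,452 − 121 abstaining = 1,331); a majority of 1331 is 666, so 666 needed; 665 in favor. Not satisfied.

Invalid — vote requirement not satisfied.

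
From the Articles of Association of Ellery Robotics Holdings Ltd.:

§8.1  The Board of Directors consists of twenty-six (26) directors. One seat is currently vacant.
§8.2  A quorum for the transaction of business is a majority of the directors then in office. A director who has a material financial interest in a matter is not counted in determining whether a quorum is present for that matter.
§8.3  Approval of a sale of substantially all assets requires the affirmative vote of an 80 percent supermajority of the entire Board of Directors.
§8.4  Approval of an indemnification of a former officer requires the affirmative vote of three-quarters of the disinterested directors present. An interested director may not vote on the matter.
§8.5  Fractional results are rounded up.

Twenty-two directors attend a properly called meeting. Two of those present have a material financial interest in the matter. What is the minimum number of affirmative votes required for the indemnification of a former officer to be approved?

The indemnification of a former officer requires three-fourths of the disinterested directors present (22 − 2 = 20).
3/4 of 20 = 15.

15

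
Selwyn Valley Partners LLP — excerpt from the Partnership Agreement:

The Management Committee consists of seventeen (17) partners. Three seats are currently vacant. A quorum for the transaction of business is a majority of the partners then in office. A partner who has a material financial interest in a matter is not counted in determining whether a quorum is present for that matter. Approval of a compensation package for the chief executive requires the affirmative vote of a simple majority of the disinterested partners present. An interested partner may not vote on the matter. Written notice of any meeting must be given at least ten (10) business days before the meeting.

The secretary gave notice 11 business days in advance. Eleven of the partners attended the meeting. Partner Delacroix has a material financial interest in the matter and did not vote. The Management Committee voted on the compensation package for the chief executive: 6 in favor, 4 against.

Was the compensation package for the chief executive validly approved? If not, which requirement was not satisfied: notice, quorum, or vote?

Notice: 11 business days given; 10 required (11 ≥ 10). Satisfied.
Quorum: 11 present, but the 1 interested partner does not count, leaving 10. Quorum is 8. Satisfied.
Vote: the compensation package for the chief executive requires a majority of the disinterested partners present (11 − 1 = 10). A majority of 10 is 6, so 6 affirmative votes are needed; 6 voted in favor. Satisfied.

Valid — all requirements satisfied.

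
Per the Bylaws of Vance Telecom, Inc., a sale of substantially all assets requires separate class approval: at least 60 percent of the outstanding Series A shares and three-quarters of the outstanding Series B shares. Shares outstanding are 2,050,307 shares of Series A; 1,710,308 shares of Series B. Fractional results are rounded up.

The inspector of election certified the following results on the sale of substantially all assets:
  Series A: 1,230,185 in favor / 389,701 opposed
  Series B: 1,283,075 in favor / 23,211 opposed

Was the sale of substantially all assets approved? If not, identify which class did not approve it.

Approved — every class gave the required vote.

Series A: 3/5 of 2050307 = 1230184.20, rounded up to 1230185; 1,230,185 required, 1,230,185 in favor — approved.
Series B: 3/4 of 1710308 = 1282731; 1,282,731 required, 1,283,075 in favor — approved.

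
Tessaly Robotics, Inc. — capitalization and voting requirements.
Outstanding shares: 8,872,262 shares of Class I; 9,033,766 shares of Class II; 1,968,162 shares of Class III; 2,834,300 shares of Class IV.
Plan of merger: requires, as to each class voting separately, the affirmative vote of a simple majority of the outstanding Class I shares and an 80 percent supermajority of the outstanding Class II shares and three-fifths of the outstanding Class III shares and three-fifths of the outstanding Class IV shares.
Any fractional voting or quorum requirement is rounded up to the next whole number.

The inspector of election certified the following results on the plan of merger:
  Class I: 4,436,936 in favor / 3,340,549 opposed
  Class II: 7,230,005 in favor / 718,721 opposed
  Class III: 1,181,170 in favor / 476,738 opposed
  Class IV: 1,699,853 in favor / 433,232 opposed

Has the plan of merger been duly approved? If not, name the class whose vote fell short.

Not approved — the Class IV shares did not give the required vote.

Class I: a majority of 8872262 is 4436132; 4,436,132 required, 4,436,936 in favor — approved.
Class II: 4/5 of 9033766 = 7227012.80, rounded up to 7227013; 7,227,013 required, 7,230,005 in favor — approved.
Class III: 3/5 of 1968162 = 1180897.20, rounded up to 1180898; 1,180,898 required, 1,181,170 in favor — approved.
Class IV: 3/5 of 2834300 = 1700580; 1,700,580 required, 1,699,853 in favor — not approved.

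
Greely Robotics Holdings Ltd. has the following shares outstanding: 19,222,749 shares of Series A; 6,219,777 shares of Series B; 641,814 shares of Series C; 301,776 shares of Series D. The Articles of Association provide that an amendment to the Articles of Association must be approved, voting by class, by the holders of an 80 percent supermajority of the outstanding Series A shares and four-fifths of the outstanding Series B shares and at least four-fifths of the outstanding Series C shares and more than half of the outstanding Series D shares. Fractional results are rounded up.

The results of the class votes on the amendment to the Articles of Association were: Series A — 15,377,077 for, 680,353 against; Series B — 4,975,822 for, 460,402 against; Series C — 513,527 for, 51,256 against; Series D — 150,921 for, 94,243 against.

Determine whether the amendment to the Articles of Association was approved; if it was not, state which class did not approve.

Series A: 4/5 of 19222749 = 15378199.20, rounded up to 15378200; 15,378,200 required, 15,377,077 in favor — not approved.
Series B: 4/5 of 6219777 = 4975821.60, rounded up to 4975822; 4,975,822 required, 4,975,822 in favor — approved.
Series C: 4/5 of 641814 = 513451.20, rounded up to 513452; 513,452 required, 513,527 in favor — approved.
Series D: a majority of 301776 is 150889; 150,889 required, 150,921 in favor — approved.

Not approved — the Series A shares did not give the required vote.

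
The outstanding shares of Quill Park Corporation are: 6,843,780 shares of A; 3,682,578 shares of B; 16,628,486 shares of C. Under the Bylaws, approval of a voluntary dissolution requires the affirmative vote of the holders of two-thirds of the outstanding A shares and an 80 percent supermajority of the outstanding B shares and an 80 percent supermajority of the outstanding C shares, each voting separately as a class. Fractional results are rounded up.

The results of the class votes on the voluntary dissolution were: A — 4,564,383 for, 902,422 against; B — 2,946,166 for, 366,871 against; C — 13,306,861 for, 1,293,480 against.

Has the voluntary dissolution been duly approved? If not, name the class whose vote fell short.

A: 2/3 of 6843780 = 4562520; 4,562,520 required, 4,564,383 in favor — approved.
B: 4/5 of 3682578 = 2946062.40, rounded up to 2946063; 2,946,063 required, 2,946,166 in favor — approved.
C: 4/5 of 16628486 = 13302788.80, rounded up to 13302789; 13,302,789 required, 13,306,861 in favor — approved.

Approved — every class gave the required vote.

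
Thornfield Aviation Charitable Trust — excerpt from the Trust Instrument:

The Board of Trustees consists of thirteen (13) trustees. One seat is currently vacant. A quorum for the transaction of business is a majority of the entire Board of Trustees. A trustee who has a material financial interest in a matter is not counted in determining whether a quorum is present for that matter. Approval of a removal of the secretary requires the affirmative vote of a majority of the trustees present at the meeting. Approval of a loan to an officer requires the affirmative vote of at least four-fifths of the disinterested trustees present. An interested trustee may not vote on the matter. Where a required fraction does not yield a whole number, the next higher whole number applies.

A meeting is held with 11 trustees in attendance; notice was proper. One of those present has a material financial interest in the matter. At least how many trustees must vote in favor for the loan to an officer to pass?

8

The loan to an officer requires four-fifths of the disinterested trustees present (11 − 1 = 10).
4/5 of 10 = 8.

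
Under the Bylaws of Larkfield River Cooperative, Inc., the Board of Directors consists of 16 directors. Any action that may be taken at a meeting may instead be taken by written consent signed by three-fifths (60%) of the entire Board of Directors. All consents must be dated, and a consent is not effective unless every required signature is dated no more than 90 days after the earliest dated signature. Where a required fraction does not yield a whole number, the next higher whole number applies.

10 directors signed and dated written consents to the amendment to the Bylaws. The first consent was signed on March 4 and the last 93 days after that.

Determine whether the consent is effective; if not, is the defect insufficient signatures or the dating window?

Signatures required: three-fifths (60%) of 16 — 3/5 of 16 = 9.60, rounded up to 10, so 10 needed; 10 signed. Sufficient.
Dating window: the latest signature is 93 days after the earliest; the limit is 90 days. Outside the window.

Not effective — dating-window requirement not satisfied.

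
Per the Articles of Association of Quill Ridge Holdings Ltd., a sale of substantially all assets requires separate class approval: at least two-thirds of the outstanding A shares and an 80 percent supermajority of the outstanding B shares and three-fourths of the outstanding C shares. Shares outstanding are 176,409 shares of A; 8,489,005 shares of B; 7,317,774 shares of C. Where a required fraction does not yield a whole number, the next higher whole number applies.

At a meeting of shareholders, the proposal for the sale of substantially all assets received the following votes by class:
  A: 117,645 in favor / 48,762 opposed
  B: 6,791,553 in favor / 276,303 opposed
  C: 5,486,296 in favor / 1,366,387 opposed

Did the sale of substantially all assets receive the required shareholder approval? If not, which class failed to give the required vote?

Not approved — the C shares did not give the required vote.

A: 2/3 of 176409 = 117606; 117,606 required, 117,645 in favor — approved.
B: 4/5 of 8489005 = 6791204; 6,791,204 required, 6,791,553 in favor — approved.
C: 3/4 of 7317774 = 5488330.50, rounded up to 5488331; 5,488,331 required, 5,486,296 in favor — not approved.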